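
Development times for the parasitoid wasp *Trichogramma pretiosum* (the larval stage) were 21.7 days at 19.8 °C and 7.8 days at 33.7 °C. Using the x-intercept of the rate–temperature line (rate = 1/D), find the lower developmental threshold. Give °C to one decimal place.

12.0 °C

Equal thermal constants: D₁(T₁ − T_b) = D₂(T₂ − T_b).
21.7·(19.8 − T_b) = 7.8·(33.7 − T_b)
T_b = (21.7·19.8 − 7.8·33.7) / (21.7 − 7.8) = 166.80 / 13.9 = 12.000 °C ≈ 12.0 °C.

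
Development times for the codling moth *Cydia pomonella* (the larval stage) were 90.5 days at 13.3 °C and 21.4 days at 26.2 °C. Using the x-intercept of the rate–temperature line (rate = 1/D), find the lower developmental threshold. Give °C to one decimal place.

Equal thermal constants: D₁(T₁ − T_b) = D₂(T₂ − T_b).
90.5·(13.3 − T_b) = 21.4·(26.2 − T_b)
T_b = (90.5·13.3 − 21.4·26.2) / (90.5 − 21.4) = 642.97 / 69.1 = 9.305 °C ≈ 9.3 °C.

9.3 °C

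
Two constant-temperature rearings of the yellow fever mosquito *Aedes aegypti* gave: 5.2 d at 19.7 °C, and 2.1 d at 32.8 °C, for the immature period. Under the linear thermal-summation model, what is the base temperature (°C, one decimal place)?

10.8 °C

Linear rate model ⇒ the product D·(T − T_b) is constant across temperatures.
5.2·(19.7 − T_b) = 2.1·(32.8 − T_b)
T_b = (5.2·19.7 − 2.1·32.8) / (5.2 − 2.1) = 33.56 / 3.1 = 10.826 °C ≈ 10.8 °C.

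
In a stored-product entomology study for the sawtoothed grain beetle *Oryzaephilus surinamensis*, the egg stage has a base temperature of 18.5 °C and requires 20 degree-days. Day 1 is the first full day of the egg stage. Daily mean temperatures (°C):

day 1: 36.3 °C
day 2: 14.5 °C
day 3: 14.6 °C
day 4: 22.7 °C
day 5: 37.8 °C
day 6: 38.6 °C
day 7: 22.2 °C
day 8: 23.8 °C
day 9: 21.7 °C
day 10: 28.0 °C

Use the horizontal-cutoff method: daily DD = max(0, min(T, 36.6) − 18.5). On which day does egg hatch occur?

Daily DD above 18.5 °C (capped at 18.1): 17.8, 0.0, 0.0, 4.2, 18.1, 18.1, 3.7, 5.3, 3.2, 9.5.
Cumulative: 17.8, 17.8, 17.8, 22.0, 40.1, 58.2, 61.9, 67.2, 70.4, 79.9.
The total first reaches 20 DD on day 4.

day 4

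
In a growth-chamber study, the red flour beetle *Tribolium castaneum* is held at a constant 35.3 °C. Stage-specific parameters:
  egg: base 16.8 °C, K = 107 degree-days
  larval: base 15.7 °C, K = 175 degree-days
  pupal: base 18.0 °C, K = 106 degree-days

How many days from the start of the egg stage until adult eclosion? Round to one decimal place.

egg: 107 / (35.3 − 16.8) = 107 / 18.5 = 5.784 d.
larval: 175 / (35.3 − 15.7) = 175 / 19.6 = 8.929 d.
pupal: 106 / (35.3 − 18.0) = 106 / 17.3 = 6.127 d.
Sum = 20.840 ≈ 20.8 days.

20.8 days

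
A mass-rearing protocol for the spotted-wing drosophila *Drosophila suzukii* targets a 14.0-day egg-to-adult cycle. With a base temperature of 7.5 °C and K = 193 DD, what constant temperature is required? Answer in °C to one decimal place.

Required daily accumulation = 193 / 14.0 = 13.786 DD/day.
T = T_base + 13.786 = 7.5 + 13.786 = 21.286 ≈ 21.3 °C.

21.3 °C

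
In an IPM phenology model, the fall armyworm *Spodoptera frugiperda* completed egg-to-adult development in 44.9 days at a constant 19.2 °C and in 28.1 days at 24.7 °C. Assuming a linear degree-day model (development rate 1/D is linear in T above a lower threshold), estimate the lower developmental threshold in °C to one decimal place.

Linear rate model ⇒ the product D·(T − T_b) is constant across temperatures.
44.9·(19.2 − T_b) = 28.1·(24.7 − T_b)
T_b = (44.9·19.2 − 28.1·24.7) / (44.9 − 28.1) = 168.01 / 16.8 = 10.001 °C ≈ 10.0 °C.

10.0 °C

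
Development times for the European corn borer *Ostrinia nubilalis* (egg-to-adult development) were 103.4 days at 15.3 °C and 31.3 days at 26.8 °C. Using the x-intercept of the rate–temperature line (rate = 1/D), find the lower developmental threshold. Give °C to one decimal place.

Under the model K = D·(T − T_b), so D₁·(T₁ − T_b) = D₂·(T₂ − T_b).
103.4·(15.3 − T_b) = 31.3·(26.8 − T_b)
T_b = (103.4·15.3 − 31.3·26.8) / (103.4 − 31.3) = 743.18 / 72.1 = 10.308 °C ≈ 10.3 °C.

10.3 °C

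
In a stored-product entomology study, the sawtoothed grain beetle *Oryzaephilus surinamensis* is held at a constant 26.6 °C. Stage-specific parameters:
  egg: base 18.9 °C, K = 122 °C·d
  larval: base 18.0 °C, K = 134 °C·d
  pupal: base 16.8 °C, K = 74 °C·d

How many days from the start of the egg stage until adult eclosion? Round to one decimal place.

egg: 122 / (26.6 − 18.9) = 122 / 7.7 = 15.844 d.
larval: 134 / (26.6 − 18.0) = 134 / 8.6 = 15.581 d.
pupal: 74 / (26.6 − 16.8) = 74 / 9.8 = 7.551 d.
Sum = 38.977 ≈ 39.0 days.

39.0 days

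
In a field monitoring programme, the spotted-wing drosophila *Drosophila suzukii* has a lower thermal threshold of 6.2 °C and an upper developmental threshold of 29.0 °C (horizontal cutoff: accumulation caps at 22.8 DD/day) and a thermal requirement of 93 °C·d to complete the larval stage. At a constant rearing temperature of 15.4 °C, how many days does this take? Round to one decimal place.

Daily accumulation = 15.4 − 6.2 = 9.2 DD/day.
Duration = 93 / 9.2 = 10.109 ≈ 10.1 days.

10.1 days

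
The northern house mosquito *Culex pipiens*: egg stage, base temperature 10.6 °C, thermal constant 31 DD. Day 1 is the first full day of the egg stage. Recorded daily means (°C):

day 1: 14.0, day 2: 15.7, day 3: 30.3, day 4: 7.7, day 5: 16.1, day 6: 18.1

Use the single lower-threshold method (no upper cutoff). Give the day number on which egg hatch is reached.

day 5

Daily DD above 10.6 °C: 3.4, 5.1, 19.7, 0.0, 5.5, 7.5.
Cumulative: 3.4, 8.5, 28.2, 28.2, 33.7, 41.2.
The total first reaches 31 DD on day 5.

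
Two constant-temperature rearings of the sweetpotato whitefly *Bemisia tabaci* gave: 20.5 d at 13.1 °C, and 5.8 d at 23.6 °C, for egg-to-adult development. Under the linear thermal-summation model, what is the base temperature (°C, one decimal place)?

9.0 °C

Under the model K = D·(T − T_b), so D₁·(T₁ − T_b) = D₂·(T₂ − T_b).
20.5·(13.1 − T_b) = 5.8·(23.6 − T_b)
T_b = (20.5·13.1 − 5.8·23.6) / (20.5 − 5.8) = 131.67 / 14.7 = 8.957 °C ≈ 9.0 °C.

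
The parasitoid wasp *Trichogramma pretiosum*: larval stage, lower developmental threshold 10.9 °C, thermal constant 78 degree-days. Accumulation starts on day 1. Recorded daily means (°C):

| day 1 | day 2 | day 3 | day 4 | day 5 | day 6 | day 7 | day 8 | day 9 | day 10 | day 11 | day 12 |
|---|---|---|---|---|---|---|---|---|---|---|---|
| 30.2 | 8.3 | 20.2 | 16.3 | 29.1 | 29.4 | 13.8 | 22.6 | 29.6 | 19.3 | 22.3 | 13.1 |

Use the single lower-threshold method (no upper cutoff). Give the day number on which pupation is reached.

Daily DD above 10.9 °C: 19.3, 0.0, 9.3, 5.4, 18.2, 18.5, 2.9, 11.7, 18.7, 8.4, 11.4, 2.2.
Cumulative: 19.3, 19.3, 28.6, 34.0, 52.2, 70.7, 73.6, 85.3, 104.0, 112.4, 123.8, 126.0.
The total first reaches 78 DD on day 8.

day 8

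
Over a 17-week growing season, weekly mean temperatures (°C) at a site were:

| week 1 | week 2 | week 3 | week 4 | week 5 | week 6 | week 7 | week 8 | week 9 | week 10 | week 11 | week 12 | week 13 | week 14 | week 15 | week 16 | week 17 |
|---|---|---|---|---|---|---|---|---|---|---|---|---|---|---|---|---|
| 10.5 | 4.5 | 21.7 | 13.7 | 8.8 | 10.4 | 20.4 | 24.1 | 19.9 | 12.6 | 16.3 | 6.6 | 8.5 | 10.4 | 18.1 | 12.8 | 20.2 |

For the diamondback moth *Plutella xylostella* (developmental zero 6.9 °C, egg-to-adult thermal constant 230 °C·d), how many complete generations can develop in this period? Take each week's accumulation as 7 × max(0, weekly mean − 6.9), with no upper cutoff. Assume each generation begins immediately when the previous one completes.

Weekly DD (7 × max(0, T̄ − 6.9)): 25.2, 0.0, 103.6, 47.6, 13.3, 24.5, 94.5, 120.4, 91.0, 39.9, 65.8, 0.0, 11.2, 24.5, 78.4, 41.3, 93.1.
Season total = 874.3 DD.
Complete generations = ⌊874.3 / 230⌋ = 3.

3 generations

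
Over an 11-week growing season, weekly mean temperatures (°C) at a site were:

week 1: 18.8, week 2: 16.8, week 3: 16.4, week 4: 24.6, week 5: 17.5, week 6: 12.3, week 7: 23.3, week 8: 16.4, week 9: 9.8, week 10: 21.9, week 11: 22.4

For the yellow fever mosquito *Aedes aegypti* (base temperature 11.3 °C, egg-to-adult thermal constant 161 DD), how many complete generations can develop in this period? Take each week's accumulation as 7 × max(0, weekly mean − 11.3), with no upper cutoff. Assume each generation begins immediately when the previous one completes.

Weekly DD (7 × max(0, T̄ − 11.3)): 52.5, 38.5, 35.7, 93.1, 43.4, 7.0, 84.0, 35.7, 0.0, 74.2, 77.7.
Season total = 541.8 DD.
Complete generations = ⌊541.8 / 161⌋ = 3.

3 generations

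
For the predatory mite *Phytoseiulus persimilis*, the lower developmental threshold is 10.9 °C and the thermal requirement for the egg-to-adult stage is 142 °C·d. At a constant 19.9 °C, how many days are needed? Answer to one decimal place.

Daily accumulation = 19.9 − 10.9 = 9.0 DD/day.
Duration = 142 / 9.0 = 15.778 ≈ 15.8 days.

15.8 days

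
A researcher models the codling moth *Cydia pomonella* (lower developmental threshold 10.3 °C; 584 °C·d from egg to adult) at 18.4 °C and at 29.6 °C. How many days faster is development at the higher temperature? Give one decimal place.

41.8 days

At 18.4 °C: 584 / (18.4 − 10.3) = 584 / 8.1 = 72.099 d.
At 29.6 °C: 584 / (29.6 − 10.3) = 584 / 19.3 = 30.259 d.
Difference = |72.099 − 30.259| = 41.840 ≈ 41.8 days.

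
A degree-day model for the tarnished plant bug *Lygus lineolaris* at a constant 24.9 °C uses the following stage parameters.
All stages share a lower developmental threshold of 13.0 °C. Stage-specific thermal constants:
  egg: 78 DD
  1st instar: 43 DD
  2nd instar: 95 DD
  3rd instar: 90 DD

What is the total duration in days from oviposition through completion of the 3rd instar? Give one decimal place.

25.7 days

Daily accumulation at 24.9 °C = 24.9 − 13.0 = 11.9 DD/day.
Total K = 78 + 43 + 95 + 90 = 306 DD.
Total duration = 306 / 11.9 = 25.714 ≈ 25.7 days.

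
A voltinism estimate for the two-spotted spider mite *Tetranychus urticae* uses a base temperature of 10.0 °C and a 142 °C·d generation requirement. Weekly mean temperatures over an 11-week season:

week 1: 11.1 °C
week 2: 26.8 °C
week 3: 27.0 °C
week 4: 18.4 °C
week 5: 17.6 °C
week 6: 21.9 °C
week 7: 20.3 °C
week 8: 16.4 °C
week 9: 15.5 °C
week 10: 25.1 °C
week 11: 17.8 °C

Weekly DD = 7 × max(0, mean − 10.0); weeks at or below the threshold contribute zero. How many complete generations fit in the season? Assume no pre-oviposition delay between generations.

5 generations

Weekly DD (7 × max(0, T̄ − 10.0)): 7.7, 117.6, 119.0, 58.8, 53.2, 83.3, 72.1, 44.8, 38.5, 105.7, 54.6.
Season total = 755.3 DD.
Complete generations = ⌊755.3 / 142⌋ = 5.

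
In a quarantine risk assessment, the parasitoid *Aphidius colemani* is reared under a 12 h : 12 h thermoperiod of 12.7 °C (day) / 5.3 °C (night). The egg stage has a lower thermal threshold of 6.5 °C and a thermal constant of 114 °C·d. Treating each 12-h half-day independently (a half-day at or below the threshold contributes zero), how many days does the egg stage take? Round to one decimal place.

Day half: max(0, 12.7 − 6.5) × 0.5 = 6.2 × 0.5 = 3.10 DD.
Night half: max(0, 5.3 − 6.5) × 0.5 = 0.0 × 0.5 = 0.00 DD.
Per 24 h: 3.10 DD/day.
Duration = 114 / 3.10 = 36.774 ≈ 36.8 days.

36.8 days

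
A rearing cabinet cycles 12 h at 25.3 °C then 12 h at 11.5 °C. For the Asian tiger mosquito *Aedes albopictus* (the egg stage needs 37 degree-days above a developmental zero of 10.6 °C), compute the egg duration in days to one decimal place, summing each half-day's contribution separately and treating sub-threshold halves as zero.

Day half: max(0, 25.3 − 10.6) × 0.5 = 14.7 × 0.5 = 7.35 DD.
Night half: max(0, 11.5 − 10.6) × 0.5 = 0.9 × 0.5 = 0.45 DD.
Per 24 h: 7.80 DD/day.
Duration = 37 / 7.80 = 4.744 ≈ 4.7 days.

4.7 days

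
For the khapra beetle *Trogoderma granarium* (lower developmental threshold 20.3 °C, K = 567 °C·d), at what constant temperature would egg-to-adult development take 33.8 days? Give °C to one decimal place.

37.1 °C

Required daily accumulation = 567 / 33.8 = 16.775 DD/day.
T = T_base + 16.775 = 20.3 + 16.775 = 37.075 ≈ 37.1 °C.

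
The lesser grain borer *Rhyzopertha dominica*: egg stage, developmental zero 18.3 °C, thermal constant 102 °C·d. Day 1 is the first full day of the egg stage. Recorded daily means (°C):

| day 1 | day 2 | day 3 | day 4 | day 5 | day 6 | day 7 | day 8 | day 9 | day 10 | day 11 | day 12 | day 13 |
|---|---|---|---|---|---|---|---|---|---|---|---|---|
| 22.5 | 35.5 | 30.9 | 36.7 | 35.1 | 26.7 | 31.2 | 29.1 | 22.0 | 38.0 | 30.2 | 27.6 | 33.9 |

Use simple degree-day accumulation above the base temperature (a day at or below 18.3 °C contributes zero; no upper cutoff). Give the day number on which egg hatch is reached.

Daily DD above 18.3 °C: 4.2, 17.2, 12.6, 18.4, 16.8, 8.4, 12.9, 10.8, 3.7, 19.7, 11.9, 9.3, 15.6.
Cumulative: 4.2, 21.4, 34.0, 52.4, 69.2, 77.6, 90.5, 101.3, 105.0, 124.7, 136.6, 145.9, 161.5.
The total first reaches 102 DD on day 9.

day 9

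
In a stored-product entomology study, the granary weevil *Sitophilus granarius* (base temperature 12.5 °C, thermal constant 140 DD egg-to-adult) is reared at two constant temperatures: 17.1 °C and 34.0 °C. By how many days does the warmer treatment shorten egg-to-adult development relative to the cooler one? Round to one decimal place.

23.9 days

At 17.1 °C: 140 / (17.1 − 12.5) = 140 / 4.6 = 30.435 d.
At 34.0 °C: 140 / (34.0 − 12.5) = 140 / 21.5 = 6.512 d.
Difference = |30.435 − 6.512| = 23.923 ≈ 23.9 days.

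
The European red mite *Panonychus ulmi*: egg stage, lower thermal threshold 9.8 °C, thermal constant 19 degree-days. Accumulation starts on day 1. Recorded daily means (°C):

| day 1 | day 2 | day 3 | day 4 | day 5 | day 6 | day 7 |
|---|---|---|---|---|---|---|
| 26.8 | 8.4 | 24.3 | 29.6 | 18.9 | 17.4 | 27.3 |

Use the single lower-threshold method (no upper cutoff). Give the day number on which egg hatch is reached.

Daily DD above 9.8 °C: 17.0, 0.0, 14.5, 19.8, 9.1, 7.6, 17.5.
Cumulative: 17.0, 17.0, 31.5, 51.3, 60.4, 68.0, 85.5.
The total first reaches 19 DD on day 3.

day 3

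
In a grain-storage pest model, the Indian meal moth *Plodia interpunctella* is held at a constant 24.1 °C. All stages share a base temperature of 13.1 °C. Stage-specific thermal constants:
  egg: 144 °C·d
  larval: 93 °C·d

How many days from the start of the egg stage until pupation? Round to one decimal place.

21.5 days

Daily accumulation at 24.1 °C = 24.1 − 13.1 = 11.0 DD/day.
Total K = 144 + 93 = 237 DD.
Total duration = 237 / 11.0 = 21.545 ≈ 21.5 days.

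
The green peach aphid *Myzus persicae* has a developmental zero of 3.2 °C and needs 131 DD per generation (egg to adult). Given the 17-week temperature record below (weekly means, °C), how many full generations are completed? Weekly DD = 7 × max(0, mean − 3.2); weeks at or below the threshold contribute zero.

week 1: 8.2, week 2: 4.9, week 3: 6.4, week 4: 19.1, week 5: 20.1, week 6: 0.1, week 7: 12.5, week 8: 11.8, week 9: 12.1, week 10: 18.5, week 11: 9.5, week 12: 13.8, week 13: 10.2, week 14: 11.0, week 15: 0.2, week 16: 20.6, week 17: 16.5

Weekly DD (7 × max(0, T̄ − 3.2)): 35.0, 11.9, 22.4, 111.3, 118.3, 0.0, 65.1, 60.2, 62.3, 107.1, 44.1, 74.2, 49.0, 54.6, 0.0, 121.8, 93.1.
Season total = 1030.4 DD.
Complete generations = ⌊1030.4 / 131⌋ = 7.

7 generations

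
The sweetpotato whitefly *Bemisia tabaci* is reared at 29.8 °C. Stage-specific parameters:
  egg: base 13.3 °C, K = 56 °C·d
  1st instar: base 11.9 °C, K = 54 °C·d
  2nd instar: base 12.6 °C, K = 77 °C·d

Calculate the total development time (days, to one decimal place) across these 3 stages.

egg: 56 / (29.8 − 13.3) = 56 / 16.5 = 3.394 d.
1st instar: 54 / (29.8 − 11.9) = 54 / 17.9 = 3.017 d.
2nd instar: 77 / (29.8 − 12.6) = 77 / 17.2 = 4.477 d.
Sum = 10.887 ≈ 10.9 days.

10.9 days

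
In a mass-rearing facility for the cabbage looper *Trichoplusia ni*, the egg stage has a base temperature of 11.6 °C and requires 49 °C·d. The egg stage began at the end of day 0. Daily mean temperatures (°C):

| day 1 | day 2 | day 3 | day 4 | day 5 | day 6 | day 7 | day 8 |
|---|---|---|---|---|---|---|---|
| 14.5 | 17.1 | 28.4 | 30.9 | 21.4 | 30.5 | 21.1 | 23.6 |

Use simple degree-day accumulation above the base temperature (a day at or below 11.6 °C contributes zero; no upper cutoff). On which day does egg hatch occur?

day 5

Daily DD above 11.6 °C: 2.9, 5.5, 16.8, 19.3, 9.8, 18.9, 9.5, 12.0.
Cumulative: 2.9, 8.4, 25.2, 44.5, 54.3, 73.2, 82.7, 94.7.
The total first reaches 49 DD on day 5.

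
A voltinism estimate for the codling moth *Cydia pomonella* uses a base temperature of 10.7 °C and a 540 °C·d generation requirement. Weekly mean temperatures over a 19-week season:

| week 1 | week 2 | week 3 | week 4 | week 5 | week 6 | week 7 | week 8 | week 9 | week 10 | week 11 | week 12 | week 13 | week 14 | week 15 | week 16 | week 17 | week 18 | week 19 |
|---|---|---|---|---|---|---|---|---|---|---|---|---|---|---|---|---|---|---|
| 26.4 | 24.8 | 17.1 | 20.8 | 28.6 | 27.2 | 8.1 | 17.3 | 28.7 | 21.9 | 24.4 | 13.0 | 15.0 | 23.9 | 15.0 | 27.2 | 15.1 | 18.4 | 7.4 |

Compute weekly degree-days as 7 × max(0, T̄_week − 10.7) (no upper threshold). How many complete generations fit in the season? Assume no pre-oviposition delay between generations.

2 generations

Weekly DD (7 × max(0, T̄ − 10.7)): 109.9, 98.7, 44.8, 70.7, 125.3, 115.5, 0.0, 46.2, 126.0, 78.4, 95.9, 16.1, 30.1, 92.4, 30.1, 115.5, 30.8, 53.9, 0.0.
Season total = 1280.3 DD.
Complete generations = ⌊1280.3 / 540⌋ = 2.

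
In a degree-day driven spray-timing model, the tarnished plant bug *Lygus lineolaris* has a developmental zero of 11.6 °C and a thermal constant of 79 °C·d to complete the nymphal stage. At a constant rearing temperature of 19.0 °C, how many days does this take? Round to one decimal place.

Daily accumulation = 19.0 − 11.6 = 7.4 DD/day.
Duration = 79 / 7.4 = 10.676 ≈ 10.7 days.

10.7 days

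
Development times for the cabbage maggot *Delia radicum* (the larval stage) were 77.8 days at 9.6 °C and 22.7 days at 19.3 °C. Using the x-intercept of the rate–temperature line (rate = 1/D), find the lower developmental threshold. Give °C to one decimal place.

5.6 °C

Under the model K = D·(T − T_b), so D₁·(T₁ − T_b) = D₂·(T₂ − T_b).
77.8·(9.6 − T_b) = 22.7·(19.3 − T_b)
T_b = (77.8·9.6 − 22.7·19.3) / (77.8 − 22.7) = 308.77 / 55.1 = 5.604 °C ≈ 5.6 °C.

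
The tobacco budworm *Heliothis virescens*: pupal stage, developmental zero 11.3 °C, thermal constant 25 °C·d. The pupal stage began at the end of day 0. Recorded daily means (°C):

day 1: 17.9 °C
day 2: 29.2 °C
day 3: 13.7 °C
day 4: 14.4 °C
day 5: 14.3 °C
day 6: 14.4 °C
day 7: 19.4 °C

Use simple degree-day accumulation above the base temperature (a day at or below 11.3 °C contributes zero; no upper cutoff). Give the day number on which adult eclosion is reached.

day 3

Daily DD above 11.3 °C: 6.6, 17.9, 2.4, 3.1, 3.0, 3.1, 8.1.
Cumulative: 6.6, 24.5, 26.9, 30.0, 33.0, 36.1, 44.2.
The total first reaches 25 DD on day 3.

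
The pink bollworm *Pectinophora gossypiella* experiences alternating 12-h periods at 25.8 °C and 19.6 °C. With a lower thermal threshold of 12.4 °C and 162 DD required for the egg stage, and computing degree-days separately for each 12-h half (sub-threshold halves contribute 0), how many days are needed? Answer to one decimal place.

Day half: max(0, 25.8 − 12.4) × 0.5 = 13.4 × 0.5 = 6.70 DD.
Night half: max(0, 19.6 − 12.4) × 0.5 = 7.2 × 0.5 = 3.60 DD.
Per 24 h: 10.30 DD/day.
Duration = 162 / 10.30 = 15.728 ≈ 15.7 days.

15.7 days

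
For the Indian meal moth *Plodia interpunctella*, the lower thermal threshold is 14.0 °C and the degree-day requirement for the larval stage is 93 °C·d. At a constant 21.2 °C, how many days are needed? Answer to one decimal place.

Daily accumulation = 21.2 − 14.0 = 7.2 DD/day.
Duration = 93 / 7.2 = 12.917 ≈ 12.9 days.

12.9 days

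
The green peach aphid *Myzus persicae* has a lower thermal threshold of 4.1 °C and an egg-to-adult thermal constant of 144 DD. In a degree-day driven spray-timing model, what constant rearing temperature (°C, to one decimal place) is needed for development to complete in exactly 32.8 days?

Required daily accumulation = 144 / 32.8 = 4.390 DD/day.
T = T_base + 4.390 = 4.1 + 4.390 = 8.490 ≈ 8.5 °C.

8.5 °C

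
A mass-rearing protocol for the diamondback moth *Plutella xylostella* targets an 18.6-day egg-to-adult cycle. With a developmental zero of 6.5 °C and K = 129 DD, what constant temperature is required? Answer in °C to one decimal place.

Required daily accumulation = 129 / 18.6 = 6.935 DD/day.
T = T_base + 6.935 = 6.5 + 6.935 = 13.435 ≈ 13.4 °C.

13.4 °C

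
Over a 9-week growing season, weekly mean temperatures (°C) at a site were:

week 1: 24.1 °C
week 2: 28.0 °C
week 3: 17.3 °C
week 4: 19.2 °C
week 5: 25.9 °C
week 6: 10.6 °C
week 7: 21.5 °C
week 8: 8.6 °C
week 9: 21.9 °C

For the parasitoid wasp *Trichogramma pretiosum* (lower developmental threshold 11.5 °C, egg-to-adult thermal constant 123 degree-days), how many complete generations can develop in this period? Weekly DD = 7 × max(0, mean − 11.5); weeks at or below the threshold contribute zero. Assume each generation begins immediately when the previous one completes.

Weekly DD (7 × max(0, T̄ − 11.5)): 88.2, 115.5, 40.6, 53.9, 100.8, 0.0, 70.0, 0.0, 72.8.
Season total = 541.8 DD.
Complete generations = ⌊541.8 / 123⌋ = 4.

4 generations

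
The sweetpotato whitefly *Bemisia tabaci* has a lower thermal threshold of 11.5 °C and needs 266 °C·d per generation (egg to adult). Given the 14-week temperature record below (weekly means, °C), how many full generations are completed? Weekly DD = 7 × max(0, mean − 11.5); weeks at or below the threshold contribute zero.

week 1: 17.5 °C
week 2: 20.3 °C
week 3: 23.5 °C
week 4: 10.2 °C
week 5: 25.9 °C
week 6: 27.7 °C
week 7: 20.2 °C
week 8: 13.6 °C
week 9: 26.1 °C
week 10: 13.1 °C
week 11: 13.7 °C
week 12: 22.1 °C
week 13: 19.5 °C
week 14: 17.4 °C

Weekly DD (7 × max(0, T̄ − 11.5)): 42.0, 61.6, 84.0, 0.0, 100.8, 113.4, 60.9, 14.7, 102.2, 11.2, 15.4, 74.2, 56.0, 41.3.
Season total = 777.7 DD.
Complete generations = ⌊777.7 / 266⌋ = 2.

2 generations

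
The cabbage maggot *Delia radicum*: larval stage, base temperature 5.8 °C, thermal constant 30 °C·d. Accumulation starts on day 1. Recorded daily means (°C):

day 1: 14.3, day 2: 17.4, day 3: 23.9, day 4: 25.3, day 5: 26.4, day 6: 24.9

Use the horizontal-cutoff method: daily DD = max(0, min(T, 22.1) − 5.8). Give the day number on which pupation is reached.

day 3

Daily DD above 5.8 °C (capped at 16.3): 8.5, 11.6, 16.3, 16.3, 16.3, 16.3.
Cumulative: 8.5, 20.1, 36.4, 52.7, 69.0, 85.3.
The total first reaches 30 DD on day 3.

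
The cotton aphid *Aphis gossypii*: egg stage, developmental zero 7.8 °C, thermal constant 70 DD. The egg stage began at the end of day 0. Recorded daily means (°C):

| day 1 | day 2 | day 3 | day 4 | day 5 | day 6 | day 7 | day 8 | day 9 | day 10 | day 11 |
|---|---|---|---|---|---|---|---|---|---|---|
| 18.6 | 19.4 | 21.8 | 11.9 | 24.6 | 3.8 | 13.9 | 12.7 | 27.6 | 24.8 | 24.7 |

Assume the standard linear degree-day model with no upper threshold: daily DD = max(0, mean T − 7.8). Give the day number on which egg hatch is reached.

day 9

Daily DD above 7.8 °C: 10.8, 11.6, 14.0, 4.1, 16.8, 0.0, 6.1, 4.9, 19.8, 17.0, 16.9.
Cumulative: 10.8, 22.4, 36.4, 40.5, 57.3, 57.3, 63.4, 68.3, 88.1, 105.1, 122.0.
The total first reaches 70 DD on day 9.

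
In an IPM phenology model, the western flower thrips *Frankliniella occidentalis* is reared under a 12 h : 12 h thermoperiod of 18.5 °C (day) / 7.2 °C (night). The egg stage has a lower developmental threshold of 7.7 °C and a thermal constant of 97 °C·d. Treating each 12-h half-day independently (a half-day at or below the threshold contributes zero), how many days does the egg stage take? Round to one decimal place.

18.0 days

Day half: max(0, 18.5 − 7.7) × 0.5 = 10.8 × 0.5 = 5.40 DD.
Night half: max(0, 7.2 − 7.7) × 0.5 = 0.0 × 0.5 = 0.00 DD.
Per 24 h: 5.40 DD/day.
Duration = 97 / 5.40 = 17.963 ≈ 18.0 days.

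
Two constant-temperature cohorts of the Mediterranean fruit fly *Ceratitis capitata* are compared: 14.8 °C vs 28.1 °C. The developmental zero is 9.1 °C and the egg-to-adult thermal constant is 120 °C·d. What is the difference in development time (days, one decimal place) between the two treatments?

14.7 days

At 14.8 °C: 120 / (14.8 − 9.1) = 120 / 5.7 = 21.053 d.
At 28.1 °C: 120 / (28.1 − 9.1) = 120 / 19.0 = 6.316 d.
Difference = |21.053 − 6.316| = 14.737 ≈ 14.7 days.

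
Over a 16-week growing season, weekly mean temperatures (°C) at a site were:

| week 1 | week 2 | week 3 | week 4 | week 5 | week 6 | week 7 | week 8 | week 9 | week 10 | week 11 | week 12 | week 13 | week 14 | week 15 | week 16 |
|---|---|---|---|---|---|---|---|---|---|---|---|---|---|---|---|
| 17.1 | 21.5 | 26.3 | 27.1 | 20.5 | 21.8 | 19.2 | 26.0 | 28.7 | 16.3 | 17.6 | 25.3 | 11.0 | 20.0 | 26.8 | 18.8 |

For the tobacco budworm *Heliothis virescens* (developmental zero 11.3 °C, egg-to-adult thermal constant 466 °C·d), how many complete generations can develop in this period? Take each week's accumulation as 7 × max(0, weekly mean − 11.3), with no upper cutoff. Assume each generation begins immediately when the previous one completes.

2 generations

Weekly DD (7 × max(0, T̄ − 11.3)): 40.6, 71.4, 105.0, 110.6, 64.4, 73.5, 55.3, 102.9, 121.8, 35.0, 44.1, 98.0, 0.0, 60.9, 108.5, 52.5.
Season total = 1144.5 DD.
Complete generations = ⌊1144.5 / 466⌋ = 2.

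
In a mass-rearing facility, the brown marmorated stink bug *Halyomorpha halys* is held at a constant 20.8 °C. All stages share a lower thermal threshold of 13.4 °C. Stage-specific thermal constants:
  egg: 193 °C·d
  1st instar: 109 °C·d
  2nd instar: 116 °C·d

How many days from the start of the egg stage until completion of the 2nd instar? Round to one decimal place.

56.5 days

Daily accumulation at 20.8 °C = 20.8 − 13.4 = 7.4 DD/day.
Total K = 193 + 109 + 116 = 418 DD.
Total duration = 418 / 7.4 = 56.486 ≈ 56.5 days.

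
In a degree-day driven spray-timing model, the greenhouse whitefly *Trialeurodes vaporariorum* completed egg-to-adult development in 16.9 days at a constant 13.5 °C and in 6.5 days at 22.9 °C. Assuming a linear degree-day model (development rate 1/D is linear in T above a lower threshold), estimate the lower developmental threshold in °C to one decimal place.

7.6 °C

Linear rate model ⇒ the product D·(T − T_b) is constant across temperatures.
16.9·(13.5 − T_b) = 6.5·(22.9 − T_b)
T_b = (16.9·13.5 − 6.5·22.9) / (16.9 − 6.5) = 79.30 / 10.4 = 7.625 °C ≈ 7.6 °C.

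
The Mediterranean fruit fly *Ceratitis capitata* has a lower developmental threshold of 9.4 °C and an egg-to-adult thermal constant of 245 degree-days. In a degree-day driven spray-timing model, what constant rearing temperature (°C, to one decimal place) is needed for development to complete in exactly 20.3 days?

Required daily accumulation = 245 / 20.3 = 12.069 DD/day.
T = T_base + 12.069 = 9.4 + 12.069 = 21.469 ≈ 21.5 °C.

21.5 °C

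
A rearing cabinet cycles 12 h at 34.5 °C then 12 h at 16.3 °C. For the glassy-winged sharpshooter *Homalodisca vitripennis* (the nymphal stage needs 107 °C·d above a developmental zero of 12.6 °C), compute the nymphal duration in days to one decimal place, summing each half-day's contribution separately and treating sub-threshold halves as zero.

8.4 days

Day half: max(0, 34.5 − 12.6) × 0.5 = 21.9 × 0.5 = 10.95 DD.
Night half: max(0, 16.3 − 12.6) × 0.5 = 3.7 × 0.5 = 1.85 DD.
Per 24 h: 12.80 DD/day.
Duration = 107 / 12.80 = 8.359 ≈ 8.4 days.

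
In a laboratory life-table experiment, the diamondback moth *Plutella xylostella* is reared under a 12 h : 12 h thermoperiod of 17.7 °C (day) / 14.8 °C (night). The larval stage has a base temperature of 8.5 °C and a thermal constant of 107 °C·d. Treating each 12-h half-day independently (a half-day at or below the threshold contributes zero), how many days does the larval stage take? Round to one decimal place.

13.8 days

Day half: max(0, 17.7 − 8.5) × 0.5 = 9.2 × 0.5 = 4.60 DD.
Night half: max(0, 14.8 − 8.5) × 0.5 = 6.3 × 0.5 = 3.15 DD.
Per 24 h: 7.75 DD/day.
Duration = 107 / 7.75 = 13.806 ≈ 13.8 days.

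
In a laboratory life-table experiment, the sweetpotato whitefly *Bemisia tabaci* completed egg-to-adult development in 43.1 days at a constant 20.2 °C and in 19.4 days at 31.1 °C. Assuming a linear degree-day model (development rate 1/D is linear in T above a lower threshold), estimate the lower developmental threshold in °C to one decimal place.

Under the model K = D·(T − T_b), so D₁·(T₁ − T_b) = D₂·(T₂ − T_b).
43.1·(20.2 − T_b) = 19.4·(31.1 − T_b)
T_b = (43.1·20.2 − 19.4·31.1) / (43.1 − 19.4) = 267.28 / 23.7 = 11.278 °C ≈ 11.3 °C.

11.3 °C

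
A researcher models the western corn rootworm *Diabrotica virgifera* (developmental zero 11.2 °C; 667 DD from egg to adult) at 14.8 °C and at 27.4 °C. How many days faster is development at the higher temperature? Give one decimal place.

144.1 days

At 14.8 °C: 667 / (14.8 − 11.2) = 667 / 3.6 = 185.278 d.
At 27.4 °C: 667 / (27.4 − 11.2) = 667 / 16.2 = 41.173 d.
Difference = |185.278 − 41.173| = 144.105 ≈ 144.1 days.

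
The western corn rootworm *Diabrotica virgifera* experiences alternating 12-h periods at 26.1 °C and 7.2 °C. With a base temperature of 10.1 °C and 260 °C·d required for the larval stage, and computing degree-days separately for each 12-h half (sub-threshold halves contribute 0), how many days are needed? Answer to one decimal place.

Day half: max(0, 26.1 − 10.1) × 0.5 = 16.0 × 0.5 = 8.00 DD.
Night half: max(0, 7.2 − 10.1) × 0.5 = 0.0 × 0.5 = 0.00 DD.
Per 24 h: 8.00 DD/day.
Duration = 260 / 8.00 = 32.500 ≈ 32.5 days.

32.5 days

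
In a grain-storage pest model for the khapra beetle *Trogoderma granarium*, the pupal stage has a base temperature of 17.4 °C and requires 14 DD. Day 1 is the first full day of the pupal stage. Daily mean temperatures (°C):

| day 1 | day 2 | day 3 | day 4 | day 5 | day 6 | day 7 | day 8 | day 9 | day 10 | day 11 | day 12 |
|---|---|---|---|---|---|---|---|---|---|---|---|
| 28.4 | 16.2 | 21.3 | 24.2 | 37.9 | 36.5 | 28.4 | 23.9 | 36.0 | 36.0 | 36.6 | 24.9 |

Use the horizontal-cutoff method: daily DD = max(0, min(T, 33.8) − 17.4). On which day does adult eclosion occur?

day 3

Daily DD above 17.4 °C (capped at 16.4): 11.0, 0.0, 3.9, 6.8, 16.4, 16.4, 11.0, 6.5, 16.4, 16.4, 16.4, 7.5.
Cumulative: 11.0, 11.0, 14.9, 21.7, 38.1, 54.5, 65.5, 72.0, 88.4, 104.8, 121.2, 128.7.
The total first reaches 14 DD on day 3.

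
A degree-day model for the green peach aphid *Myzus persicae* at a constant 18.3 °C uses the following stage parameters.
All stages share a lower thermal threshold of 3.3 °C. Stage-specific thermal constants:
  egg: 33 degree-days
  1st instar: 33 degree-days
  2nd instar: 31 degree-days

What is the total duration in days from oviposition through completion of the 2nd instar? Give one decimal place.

Daily accumulation at 18.3 °C = 18.3 − 3.3 = 15.0 DD/day.
Total K = 33 + 33 + 31 = 97 DD.
Total duration = 97 / 15.0 = 6.467 ≈ 6.5 days.

6.5 days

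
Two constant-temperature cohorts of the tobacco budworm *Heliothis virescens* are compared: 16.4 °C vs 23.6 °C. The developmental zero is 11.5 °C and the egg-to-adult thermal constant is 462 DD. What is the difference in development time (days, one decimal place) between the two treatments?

56.1 days

At 16.4 °C: 462 / (16.4 − 11.5) = 462 / 4.9 = 94.286 d.
At 23.6 °C: 462 / (23.6 − 11.5) = 462 / 12.1 = 38.182 d.
Difference = |94.286 − 38.182| = 56.104 ≈ 56.1 days.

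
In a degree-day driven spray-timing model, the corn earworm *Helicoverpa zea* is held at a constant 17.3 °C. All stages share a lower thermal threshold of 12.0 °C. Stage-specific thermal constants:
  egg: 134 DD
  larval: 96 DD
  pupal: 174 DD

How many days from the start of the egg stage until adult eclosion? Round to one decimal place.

Daily accumulation at 17.3 °C = 17.3 − 12.0 = 5.3 DD/day.
Total K = 134 + 96 + 174 = 404 DD.
Total duration = 404 / 5.3 = 76.226 ≈ 76.2 days.

76.2 days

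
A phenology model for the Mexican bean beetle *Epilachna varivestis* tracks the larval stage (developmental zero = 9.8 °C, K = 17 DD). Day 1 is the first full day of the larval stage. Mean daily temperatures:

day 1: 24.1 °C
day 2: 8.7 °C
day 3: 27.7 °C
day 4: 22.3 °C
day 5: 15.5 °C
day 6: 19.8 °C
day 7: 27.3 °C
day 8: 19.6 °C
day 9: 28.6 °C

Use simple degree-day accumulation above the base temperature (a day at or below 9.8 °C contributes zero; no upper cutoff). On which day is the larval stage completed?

day 3

Daily DD above 9.8 °C: 14.3, 0.0, 17.9, 12.5, 5.7, 10.0, 17.5, 9.8, 18.8.
Cumulative: 14.3, 14.3, 32.2, 44.7, 50.4, 60.4, 77.9, 87.7, 106.5.
The total first reaches 17 DD on day 3.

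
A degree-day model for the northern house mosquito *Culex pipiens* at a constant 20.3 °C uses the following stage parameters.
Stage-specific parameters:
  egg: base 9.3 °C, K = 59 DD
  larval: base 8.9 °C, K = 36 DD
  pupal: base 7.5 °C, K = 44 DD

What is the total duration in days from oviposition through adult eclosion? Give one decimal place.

12.0 days

egg: 59 / (20.3 − 9.3) = 59 / 11.0 = 5.364 d.
larval: 36 / (20.3 − 8.9) = 36 / 11.4 = 3.158 d.
pupal: 44 / (20.3 − 7.5) = 44 / 12.8 = 3.438 d.
Sum = 11.959 ≈ 12.0 days.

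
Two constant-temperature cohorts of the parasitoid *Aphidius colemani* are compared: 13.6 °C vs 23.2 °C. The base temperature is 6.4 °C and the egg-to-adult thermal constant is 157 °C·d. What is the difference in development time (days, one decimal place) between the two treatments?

12.5 days

At 13.6 °C: 157 / (13.6 − 6.4) = 157 / 7.2 = 21.806 d.
At 23.2 °C: 157 / (23.2 − 6.4) = 157 / 16.8 = 9.345 d.
Difference = |21.806 − 9.345| = 12.460 ≈ 12.5 days.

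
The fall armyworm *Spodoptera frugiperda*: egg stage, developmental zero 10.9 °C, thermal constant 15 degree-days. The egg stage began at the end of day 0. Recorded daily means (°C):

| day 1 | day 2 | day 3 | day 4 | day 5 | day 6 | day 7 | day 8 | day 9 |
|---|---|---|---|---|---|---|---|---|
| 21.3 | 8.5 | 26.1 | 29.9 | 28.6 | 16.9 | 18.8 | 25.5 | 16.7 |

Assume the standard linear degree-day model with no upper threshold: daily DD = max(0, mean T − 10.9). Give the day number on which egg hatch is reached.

day 3

Daily DD above 10.9 °C: 10.4, 0.0, 15.2, 19.0, 17.7, 6.0, 7.9, 14.6, 5.8.
Cumulative: 10.4, 10.4, 25.6, 44.6, 62.3, 68.3, 76.2, 90.8, 96.6.
The total first reaches 15 DD on day 3.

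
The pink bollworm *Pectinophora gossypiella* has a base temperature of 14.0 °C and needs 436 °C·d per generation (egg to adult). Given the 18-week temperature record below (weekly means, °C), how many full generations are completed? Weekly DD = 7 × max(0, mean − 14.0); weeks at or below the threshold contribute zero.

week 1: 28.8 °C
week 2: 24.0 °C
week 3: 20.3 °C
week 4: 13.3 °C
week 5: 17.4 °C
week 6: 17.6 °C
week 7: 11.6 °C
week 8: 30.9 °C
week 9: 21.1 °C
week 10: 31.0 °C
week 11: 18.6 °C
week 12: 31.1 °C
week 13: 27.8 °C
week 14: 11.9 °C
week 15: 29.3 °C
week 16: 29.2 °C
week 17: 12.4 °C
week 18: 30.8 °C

2 generations

Weekly DD (7 × max(0, T̄ − 14.0)): 103.6, 70.0, 44.1, 0.0, 23.8, 25.2, 0.0, 118.3, 49.7, 119.0, 32.2, 119.7, 96.6, 0.0, 107.1, 106.4, 0.0, 117.6.
Season total = 1133.3 DD.
Complete generations = ⌊1133.3 / 436⌋ = 2.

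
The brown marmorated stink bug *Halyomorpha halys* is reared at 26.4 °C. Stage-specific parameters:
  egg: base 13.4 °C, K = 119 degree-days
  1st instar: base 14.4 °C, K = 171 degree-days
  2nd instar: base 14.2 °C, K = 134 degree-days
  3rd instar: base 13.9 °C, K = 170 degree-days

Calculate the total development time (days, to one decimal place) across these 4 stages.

48.0 days

egg: 119 / (26.4 − 13.4) = 119 / 13.0 = 9.154 d.
1st instar: 171 / (26.4 − 14.4) = 171 / 12.0 = 14.250 d.
2nd instar: 134 / (26.4 − 14.2) = 134 / 12.2 = 10.984 d.
3rd instar: 170 / (26.4 − 13.9) = 170 / 12.5 = 13.600 d.
Sum = 47.987 ≈ 48.0 days.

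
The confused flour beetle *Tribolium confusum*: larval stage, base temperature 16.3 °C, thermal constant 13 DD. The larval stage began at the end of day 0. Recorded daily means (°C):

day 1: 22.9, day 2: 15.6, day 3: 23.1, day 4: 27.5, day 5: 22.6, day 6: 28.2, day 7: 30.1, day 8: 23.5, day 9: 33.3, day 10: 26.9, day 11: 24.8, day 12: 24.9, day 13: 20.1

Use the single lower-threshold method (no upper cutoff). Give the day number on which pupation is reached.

Daily DD above 16.3 °C: 6.6, 0.0, 6.8, 11.2, 6.3, 11.9, 13.8, 7.2, 17.0, 10.6, 8.5, 8.6, 3.8.
Cumulative: 6.6, 6.6, 13.4, 24.6, 30.9, 42.8, 56.6, 63.8, 80.8, 91.4, 99.9, 108.5, 112.3.
The total first reaches 13 DD on day 3.

day 3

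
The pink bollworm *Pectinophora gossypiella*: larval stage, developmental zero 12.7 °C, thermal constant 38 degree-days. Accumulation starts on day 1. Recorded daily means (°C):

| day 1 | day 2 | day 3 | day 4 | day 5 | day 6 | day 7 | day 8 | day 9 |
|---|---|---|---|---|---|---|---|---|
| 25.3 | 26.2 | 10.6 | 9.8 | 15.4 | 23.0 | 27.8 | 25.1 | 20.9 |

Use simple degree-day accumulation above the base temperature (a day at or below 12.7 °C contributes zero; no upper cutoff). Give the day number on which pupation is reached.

Daily DD above 12.7 °C: 12.6, 13.5, 0.0, 0.0, 2.7, 10.3, 15.1, 12.4, 8.2.
Cumulative: 12.6, 26.1, 26.1, 26.1, 28.8, 39.1, 54.2, 66.6, 74.8.
The total first reaches 38 DD on day 6.

day 6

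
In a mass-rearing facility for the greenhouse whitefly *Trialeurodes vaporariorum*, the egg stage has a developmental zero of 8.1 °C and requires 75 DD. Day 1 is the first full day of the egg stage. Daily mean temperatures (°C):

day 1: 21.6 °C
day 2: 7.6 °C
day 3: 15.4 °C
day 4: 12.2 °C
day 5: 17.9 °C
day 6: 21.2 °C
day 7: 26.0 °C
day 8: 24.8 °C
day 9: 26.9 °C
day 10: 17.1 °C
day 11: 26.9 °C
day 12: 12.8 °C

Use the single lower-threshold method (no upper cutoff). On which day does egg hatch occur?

Daily DD above 8.1 °C: 13.5, 0.0, 7.3, 4.1, 9.8, 13.1, 17.9, 16.7, 18.8, 9.0, 18.8, 4.7.
Cumulative: 13.5, 13.5, 20.8, 24.9, 34.7, 47.8, 65.7, 82.4, 101.2, 110.2, 129.0, 133.7.
The total first reaches 75 DD on day 8.

day 8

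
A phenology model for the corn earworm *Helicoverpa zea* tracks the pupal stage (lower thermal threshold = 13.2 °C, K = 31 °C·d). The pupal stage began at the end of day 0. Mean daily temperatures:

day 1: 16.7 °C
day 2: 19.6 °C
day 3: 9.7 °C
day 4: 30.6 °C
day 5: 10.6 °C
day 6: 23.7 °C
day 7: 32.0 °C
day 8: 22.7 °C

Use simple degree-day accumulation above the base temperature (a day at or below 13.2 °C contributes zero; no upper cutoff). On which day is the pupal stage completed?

day 6

Daily DD above 13.2 °C: 3.5, 6.4, 0.0, 17.4, 0.0, 10.5, 18.8, 9.5.
Cumulative: 3.5, 9.9, 9.9, 27.3, 27.3, 37.8, 56.6, 66.1.
The total first reaches 31 DD on day 6.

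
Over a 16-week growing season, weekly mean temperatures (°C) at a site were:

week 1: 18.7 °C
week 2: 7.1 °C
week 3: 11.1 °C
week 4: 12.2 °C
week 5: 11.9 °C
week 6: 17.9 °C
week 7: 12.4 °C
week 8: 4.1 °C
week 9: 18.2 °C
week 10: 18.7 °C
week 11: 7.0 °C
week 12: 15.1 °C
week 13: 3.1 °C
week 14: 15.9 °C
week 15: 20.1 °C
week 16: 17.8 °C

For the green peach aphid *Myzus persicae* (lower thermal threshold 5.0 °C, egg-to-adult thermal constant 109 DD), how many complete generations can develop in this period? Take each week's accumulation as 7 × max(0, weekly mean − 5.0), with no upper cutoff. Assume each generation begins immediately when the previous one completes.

Weekly DD (7 × max(0, T̄ − 5.0)): 95.9, 14.7, 42.7, 50.4, 48.3, 90.3, 51.8, 0.0, 92.4, 95.9, 14.0, 70.7, 0.0, 76.3, 105.7, 89.6.
Season total = 938.7 DD.
Complete generations = ⌊938.7 / 109⌋ = 8.

8 generations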